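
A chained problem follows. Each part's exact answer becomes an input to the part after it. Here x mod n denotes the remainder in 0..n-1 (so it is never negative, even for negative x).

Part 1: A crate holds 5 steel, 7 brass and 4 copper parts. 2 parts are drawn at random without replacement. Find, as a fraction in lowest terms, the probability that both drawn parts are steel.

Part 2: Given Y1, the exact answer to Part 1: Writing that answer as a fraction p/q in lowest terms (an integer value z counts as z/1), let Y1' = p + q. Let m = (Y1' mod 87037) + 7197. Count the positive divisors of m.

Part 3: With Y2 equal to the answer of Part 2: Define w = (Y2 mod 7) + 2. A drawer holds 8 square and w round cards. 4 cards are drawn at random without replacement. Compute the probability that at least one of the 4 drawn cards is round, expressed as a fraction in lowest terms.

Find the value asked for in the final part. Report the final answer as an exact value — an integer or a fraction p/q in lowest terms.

Part 1: total draws C(16,2) = 120; favorable C(5,2) = 10; P = 1/12; answer 1/12
Part 2: Y1 = 1/12; threaded value p + q = 13; m = 7210; 7210 = 2 * 5 * 7 * 103; number of divisors = (1+1) * (1+1) * (1+1) * (1+1) = 16; answer 16
Part 3: Y2 = 16; w = 4; total draws C(12,4) = 495; complement C(8,4) = 70; favorable 495 - 70 = 425; P = 85/99; answer 85/99

85/99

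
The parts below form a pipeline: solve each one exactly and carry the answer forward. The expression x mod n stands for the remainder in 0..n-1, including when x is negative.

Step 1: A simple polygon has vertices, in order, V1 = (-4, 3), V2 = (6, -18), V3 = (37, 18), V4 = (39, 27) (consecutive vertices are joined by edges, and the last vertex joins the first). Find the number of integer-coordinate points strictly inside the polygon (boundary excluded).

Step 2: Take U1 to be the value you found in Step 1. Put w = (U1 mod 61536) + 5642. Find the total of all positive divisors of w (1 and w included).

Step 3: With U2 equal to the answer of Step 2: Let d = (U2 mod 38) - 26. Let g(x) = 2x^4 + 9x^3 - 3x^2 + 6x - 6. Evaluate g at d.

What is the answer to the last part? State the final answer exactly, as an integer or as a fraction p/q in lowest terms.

537258

Step 1: cross terms: (-4*-18 - 6*3)=54, (6*18 - 37*-18)=774, (37*27 - 39*18)=297, (39*3 - -4*27)=225; twice the area = |1350| = 1350; area = 675; boundary points = 1 + 1 + 1 + 1 = 4; strictly interior points = area - boundary/2 + 1 = 674; answer 674
Step 2: U1 = 674; w = 6316; 6316 = 2^2 * 1579; sigma = (1 + 2 + 4) * (1 + 1579) = 7 * 1580 = 11060; answer 11060
Step 3: U2 = 11060; d = -24; 2*(-24)^4 + 9*(-24)^3 - 3*(-24)^2 + 6*(-24)^1 - 6 = (663552) + (-124416) + (-1728) + (-144) + (-6) = 537258; answer 537258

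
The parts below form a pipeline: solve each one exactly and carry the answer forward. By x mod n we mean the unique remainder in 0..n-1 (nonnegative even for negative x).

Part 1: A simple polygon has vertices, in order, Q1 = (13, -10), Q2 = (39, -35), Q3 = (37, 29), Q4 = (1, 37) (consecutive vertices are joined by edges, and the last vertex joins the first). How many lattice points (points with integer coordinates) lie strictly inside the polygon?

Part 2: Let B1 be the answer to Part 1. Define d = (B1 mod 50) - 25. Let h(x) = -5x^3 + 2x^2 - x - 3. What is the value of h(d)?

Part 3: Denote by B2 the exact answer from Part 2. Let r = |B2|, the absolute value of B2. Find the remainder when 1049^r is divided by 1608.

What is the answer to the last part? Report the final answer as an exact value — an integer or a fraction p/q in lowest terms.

Part 1: cross terms: (13*-35 - 39*-10)=-65, (39*29 - 37*-35)=2426, (37*37 - 1*29)=1340, (1*-10 - 13*37)=-491; twice the area = |3210| = 3210; area = 1605; boundary points = 1 + 2 + 4 + 1 = 8; strictly interior points = area - boundary/2 + 1 = 1602; answer 1602
Part 2: B1 = 1602; d = -23; -5*(-23)^3 + 2*(-23)^2 - 1*(-23)^1 - 3 = (60835) + (1058) + (23) + (-3) = 61913; answer 61913
Part 3: B2 = 61913; r = 61913; squarings mod 1608: 1049^1=1049, 1049^2=529, 1049^4=49, 1049^8=793, 1049^16=121, 1049^32=169, 1049^64=1225, 1049^128=361, 1049^256=73, 1049^512=505, 1049^1024=961, 1049^2048=529, 1049^4096=49, 1049^8192=793, 1049^16384=121, 1049^32768=169; 1049^61913 = 1049^1 * 1049^8 * 1049^16 * 1049^64 * 1049^128 * 1049^256 * 1049^4096 * 1049^8192 * 1049^16384 * 1049^32768 = 1553 (mod 1608); answer 1553

1553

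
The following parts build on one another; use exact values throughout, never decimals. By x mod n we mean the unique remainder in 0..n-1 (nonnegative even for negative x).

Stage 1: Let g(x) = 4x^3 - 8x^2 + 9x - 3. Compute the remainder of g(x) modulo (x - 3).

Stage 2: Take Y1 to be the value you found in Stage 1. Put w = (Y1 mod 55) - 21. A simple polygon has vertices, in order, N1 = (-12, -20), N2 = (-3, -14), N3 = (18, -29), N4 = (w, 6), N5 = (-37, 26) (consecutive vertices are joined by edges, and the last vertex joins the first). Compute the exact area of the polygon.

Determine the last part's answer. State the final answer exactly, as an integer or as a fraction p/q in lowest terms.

949/2

Stage 1: remainder = value at the root: 4*(3)^3 - 8*(3)^2 + 9*(3)^1 - 3 = (108) + (-72) + (27) + (-3) = 60; answer 60
Stage 2: Y1 = 60; w = -16; cross terms: (-12*-14 - -3*-20)=108, (-3*-29 - 18*-14)=339, (18*6 - -16*-29)=-356, (-16*26 - -37*6)=-194, (-37*-20 - -12*26)=1052; twice the area = |949| = 949; area = 949/2; answer 949/2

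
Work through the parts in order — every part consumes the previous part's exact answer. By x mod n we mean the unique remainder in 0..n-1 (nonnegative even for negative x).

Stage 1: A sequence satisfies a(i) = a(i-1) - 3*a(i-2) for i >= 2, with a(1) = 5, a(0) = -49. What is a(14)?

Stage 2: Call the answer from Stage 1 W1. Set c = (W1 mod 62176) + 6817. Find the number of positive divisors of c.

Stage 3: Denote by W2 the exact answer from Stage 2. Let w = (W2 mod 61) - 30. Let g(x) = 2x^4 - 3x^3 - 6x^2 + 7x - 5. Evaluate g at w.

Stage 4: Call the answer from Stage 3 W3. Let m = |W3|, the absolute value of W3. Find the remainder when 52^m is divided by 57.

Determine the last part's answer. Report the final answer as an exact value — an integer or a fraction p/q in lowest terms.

40

Stage 1: a(2) = 1*(5) - 3*(-49) = 152; iterating: a(2)=152, a(3)=137, a(4)=-319, a(5)=-730, a(6)=227, a(7)=2417, a(8)=1736, a(9)=-5515, a(10)=-10723, a(11)=5822, a(12)=37991, a(13)=20525, a(14)=-93448; answer -93448
Stage 2: W1 = -93448; c = 37721; 37721 = 67 * 563; number of divisors = (1+1) * (1+1) = 4; answer 4
Stage 3: W2 = 4; w = -26; 2*(-26)^4 - 3*(-26)^3 - 6*(-26)^2 + 7*(-26)^1 - 5 = (913952) + (52728) + (-4056) + (-182) + (-5) = 962437; answer 962437
Stage 4: W3 = 962437; m = 962437; squarings mod 57: 52^1=52, 52^2=25, 52^4=55, 52^8=4, 52^16=16, 52^32=28, 52^64=43, 52^128=25, 52^256=55, 52^512=4, 52^1024=16, 52^2048=28, 52^4096=43, 52^8192=25, 52^16384=55, 52^32768=4, 52^65536=16, 52^131072=28, 52^262144=43, 52^524288=25; 52^962437 = 52^1 * 52^4 * 52^128 * 52^256 * 52^512 * 52^1024 * 52^2048 * 52^8192 * 52^32768 * 52^131072 * 52^262144 * 52^524288 = 40 (mod 57); answer 40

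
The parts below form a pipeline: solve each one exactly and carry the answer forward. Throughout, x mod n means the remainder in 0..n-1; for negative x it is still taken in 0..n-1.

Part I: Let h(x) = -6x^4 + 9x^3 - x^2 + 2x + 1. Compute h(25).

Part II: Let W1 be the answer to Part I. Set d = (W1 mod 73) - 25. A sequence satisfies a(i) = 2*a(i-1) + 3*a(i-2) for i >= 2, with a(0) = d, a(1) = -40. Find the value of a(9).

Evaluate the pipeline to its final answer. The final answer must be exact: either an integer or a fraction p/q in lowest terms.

Part I: -6*(25)^4 + 9*(25)^3 - 1*(25)^2 + 2*(25)^1 + 1 = (-2343750) + (140625) + (-625) + (50) + (1) = -2203699; answer -2203699
Part II: W1 = -2203699; d = 0; a(2) = 2*(-40) + 3*(0) = -80; iterating: a(2)=-80, a(3)=-280, a(4)=-800, a(5)=-2440, a(6)=-7280, a(7)=-21880, a(8)=-65600, a(9)=-196840; answer -196840

-196840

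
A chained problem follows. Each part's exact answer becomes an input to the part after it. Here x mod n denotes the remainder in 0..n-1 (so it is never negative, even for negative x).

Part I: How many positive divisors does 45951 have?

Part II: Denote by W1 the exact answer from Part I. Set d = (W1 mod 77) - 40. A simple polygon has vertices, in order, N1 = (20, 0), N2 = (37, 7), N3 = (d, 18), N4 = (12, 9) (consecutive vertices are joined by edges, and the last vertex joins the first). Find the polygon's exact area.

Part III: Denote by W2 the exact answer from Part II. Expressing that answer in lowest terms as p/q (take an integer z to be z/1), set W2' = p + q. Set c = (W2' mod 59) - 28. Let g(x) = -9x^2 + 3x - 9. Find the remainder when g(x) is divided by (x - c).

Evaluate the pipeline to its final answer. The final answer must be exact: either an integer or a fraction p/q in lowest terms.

Part I: 45951 = 3 * 17^2 * 53; number of divisors = (1+1) * (2+1) * (1+1) = 12; answer 12
Part II: W1 = 12; d = -28; cross terms: (20*7 - 37*0)=140, (37*18 - -28*7)=862, (-28*9 - 12*18)=-468, (12*0 - 20*9)=-180; twice the area = |354| = 354; area = 177; answer 177
Part III: W2 = 177; threaded value p + q = 178; c = -27; remainder = value at the root: -9*(-27)^2 + 3*(-27)^1 - 9 = (-6561) + (-81) + (-9) = -6651; answer -6651

-6651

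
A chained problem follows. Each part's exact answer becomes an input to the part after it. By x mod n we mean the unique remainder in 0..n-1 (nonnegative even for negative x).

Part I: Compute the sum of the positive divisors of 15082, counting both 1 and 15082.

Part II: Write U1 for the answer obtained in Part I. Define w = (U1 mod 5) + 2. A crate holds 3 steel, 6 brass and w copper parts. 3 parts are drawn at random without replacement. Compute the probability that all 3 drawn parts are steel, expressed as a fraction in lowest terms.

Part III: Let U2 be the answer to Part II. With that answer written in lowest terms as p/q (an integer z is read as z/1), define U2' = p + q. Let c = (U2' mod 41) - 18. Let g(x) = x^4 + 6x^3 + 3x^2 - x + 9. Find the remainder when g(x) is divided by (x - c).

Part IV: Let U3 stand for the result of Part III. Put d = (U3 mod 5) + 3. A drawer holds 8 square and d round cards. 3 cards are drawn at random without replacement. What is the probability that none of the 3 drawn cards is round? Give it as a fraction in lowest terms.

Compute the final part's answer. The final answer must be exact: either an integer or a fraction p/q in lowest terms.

14/55

Part I: 15082 = 2 * 7541; sigma = (1 + 2) * (1 + 7541) = 3 * 7542 = 22626; answer 22626
Part II: U1 = 22626; w = 3; total draws C(12,3) = 220; favorable C(3,3) = 1; P = 1/220; answer 1/220
Part III: U2 = 1/220; threaded value p + q = 221; c = -2; remainder = value at the root: 1*(-2)^4 + 6*(-2)^3 + 3*(-2)^2 - 1*(-2)^1 + 9 = (16) + (-48) + (12) + (2) + (9) = -9; answer -9
Part IV: U3 = -9; d = 4; total draws C(12,3) = 220; favorable C(8,3) = 56; P = 14/55; answer 14/55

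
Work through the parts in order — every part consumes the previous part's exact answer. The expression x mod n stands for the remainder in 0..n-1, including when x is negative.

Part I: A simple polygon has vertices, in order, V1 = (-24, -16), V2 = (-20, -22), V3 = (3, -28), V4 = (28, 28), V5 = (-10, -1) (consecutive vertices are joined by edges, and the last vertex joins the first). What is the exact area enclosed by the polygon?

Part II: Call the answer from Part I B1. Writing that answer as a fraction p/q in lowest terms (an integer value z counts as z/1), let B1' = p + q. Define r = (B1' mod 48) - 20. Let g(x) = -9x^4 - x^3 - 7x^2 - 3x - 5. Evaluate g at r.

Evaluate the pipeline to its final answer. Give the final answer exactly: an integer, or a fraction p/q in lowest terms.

Part I: cross terms: (-24*-22 - -20*-16)=208, (-20*-28 - 3*-22)=626, (3*28 - 28*-28)=868, (28*-1 - -10*28)=252, (-10*-16 - -24*-1)=136; twice the area = |2090| = 2090; area = 1045; answer 1045
Part II: B1 = 1045; threaded value p + q = 1046; r = 18; -9*(18)^4 - 1*(18)^3 - 7*(18)^2 - 3*(18)^1 - 5 = (-944784) + (-5832) + (-2268) + (-54) + (-5) = -952943; answer -952943

-952943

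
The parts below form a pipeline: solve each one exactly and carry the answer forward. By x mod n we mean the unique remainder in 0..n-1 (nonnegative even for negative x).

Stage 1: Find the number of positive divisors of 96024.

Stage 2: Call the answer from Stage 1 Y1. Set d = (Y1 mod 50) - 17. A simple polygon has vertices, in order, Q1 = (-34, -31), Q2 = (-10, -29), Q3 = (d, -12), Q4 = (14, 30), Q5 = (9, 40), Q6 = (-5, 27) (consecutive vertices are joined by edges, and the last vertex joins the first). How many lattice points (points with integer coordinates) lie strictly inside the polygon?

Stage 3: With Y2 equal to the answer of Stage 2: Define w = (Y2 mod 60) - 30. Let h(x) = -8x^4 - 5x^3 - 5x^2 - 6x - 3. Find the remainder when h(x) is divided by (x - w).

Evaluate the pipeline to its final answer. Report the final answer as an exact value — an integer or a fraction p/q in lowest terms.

-294507

Stage 1: 96024 = 2^3 * 3 * 4001; number of divisors = (3+1) * (1+1) * (1+1) = 16; answer 16
Stage 2: Y1 = 16; d = -1; cross terms: (-34*-29 - -10*-31)=676, (-10*-12 - -1*-29)=91, (-1*30 - 14*-12)=138, (14*40 - 9*30)=290, (9*27 - -5*40)=443, (-5*-31 - -34*27)=1073; twice the area = |2711| = 2711; area = 2711/2; boundary points = 2 + 1 + 3 + 5 + 1 + 29 = 41; strictly interior points = area - boundary/2 + 1 = 1336; answer 1336
Stage 3: Y2 = 1336; w = -14; remainder = value at the root: -8*(-14)^4 - 5*(-14)^3 - 5*(-14)^2 - 6*(-14)^1 - 3 = (-307328) + (13720) + (-980) + (84) + (-3) = -294507; answer -294507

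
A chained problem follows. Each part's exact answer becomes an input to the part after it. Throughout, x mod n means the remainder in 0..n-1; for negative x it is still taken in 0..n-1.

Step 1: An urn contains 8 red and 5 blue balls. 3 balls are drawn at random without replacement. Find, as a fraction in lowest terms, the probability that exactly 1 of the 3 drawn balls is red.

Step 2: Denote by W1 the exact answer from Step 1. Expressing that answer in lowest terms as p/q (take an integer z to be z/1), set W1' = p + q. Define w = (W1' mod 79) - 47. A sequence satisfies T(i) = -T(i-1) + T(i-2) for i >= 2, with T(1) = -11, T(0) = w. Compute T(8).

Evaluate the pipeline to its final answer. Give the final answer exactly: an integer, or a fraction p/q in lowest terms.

Step 1: total draws C(13,3) = 286; favorable C(8,1)*C(5,2) = 80; P = 40/143; answer 40/143
Step 2: W1 = 40/143; threaded value p + q = 183; w = -22; T(2) = -1*(-11) + 1*(-22) = -11; iterating: T(2)=-11, T(3)=0, T(4)=-11, T(5)=11, T(6)=-22, T(7)=33, T(8)=-55; answer -55

-55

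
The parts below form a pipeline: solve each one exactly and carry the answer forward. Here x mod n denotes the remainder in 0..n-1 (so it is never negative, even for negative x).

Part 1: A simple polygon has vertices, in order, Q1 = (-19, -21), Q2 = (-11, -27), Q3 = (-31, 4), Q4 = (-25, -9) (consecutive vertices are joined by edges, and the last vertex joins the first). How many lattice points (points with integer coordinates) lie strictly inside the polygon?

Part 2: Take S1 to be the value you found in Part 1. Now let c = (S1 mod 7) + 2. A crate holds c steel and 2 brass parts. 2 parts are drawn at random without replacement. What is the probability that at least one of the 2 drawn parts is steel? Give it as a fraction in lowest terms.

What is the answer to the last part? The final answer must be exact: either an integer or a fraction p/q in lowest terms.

Part 1: cross terms: (-19*-27 - -11*-21)=282, (-11*4 - -31*-27)=-881, (-31*-9 - -25*4)=379, (-25*-21 - -19*-9)=354; twice the area = |134| = 134; area = 67; boundary points = 2 + 1 + 1 + 6 = 10; strictly interior points = area - boundary/2 + 1 = 63; answer 63
Part 2: S1 = 63; c = 2; total draws C(4,2) = 6; complement C(2,2) = 1; favorable 6 - 1 = 5; P = 5/6; answer 5/6

5/6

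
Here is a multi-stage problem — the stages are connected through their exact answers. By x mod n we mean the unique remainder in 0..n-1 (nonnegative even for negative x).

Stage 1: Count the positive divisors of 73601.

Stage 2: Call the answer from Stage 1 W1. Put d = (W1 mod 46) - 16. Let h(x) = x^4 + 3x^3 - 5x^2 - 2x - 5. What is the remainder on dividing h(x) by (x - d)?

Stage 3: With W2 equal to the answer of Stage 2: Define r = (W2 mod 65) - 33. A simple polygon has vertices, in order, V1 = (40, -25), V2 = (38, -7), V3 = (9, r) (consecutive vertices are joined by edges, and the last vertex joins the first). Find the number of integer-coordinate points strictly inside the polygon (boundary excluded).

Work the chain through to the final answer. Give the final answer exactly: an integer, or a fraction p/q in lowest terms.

255

Stage 1: 73601 = 11 * 6691; number of divisors = (1+1) * (1+1) = 4; answer 4
Stage 2: W1 = 4; d = -12; remainder = value at the root: 1*(-12)^4 + 3*(-12)^3 - 5*(-12)^2 - 2*(-12)^1 - 5 = (20736) + (-5184) + (-720) + (24) + (-5) = 14851; answer 14851
Stage 3: W2 = 14851; r = -2; cross terms: (40*-7 - 38*-25)=670, (38*-2 - 9*-7)=-13, (9*-25 - 40*-2)=-145; twice the area = |512| = 512; area = 256; boundary points = 2 + 1 + 1 = 4; strictly interior points = area - boundary/2 + 1 = 255; answer 255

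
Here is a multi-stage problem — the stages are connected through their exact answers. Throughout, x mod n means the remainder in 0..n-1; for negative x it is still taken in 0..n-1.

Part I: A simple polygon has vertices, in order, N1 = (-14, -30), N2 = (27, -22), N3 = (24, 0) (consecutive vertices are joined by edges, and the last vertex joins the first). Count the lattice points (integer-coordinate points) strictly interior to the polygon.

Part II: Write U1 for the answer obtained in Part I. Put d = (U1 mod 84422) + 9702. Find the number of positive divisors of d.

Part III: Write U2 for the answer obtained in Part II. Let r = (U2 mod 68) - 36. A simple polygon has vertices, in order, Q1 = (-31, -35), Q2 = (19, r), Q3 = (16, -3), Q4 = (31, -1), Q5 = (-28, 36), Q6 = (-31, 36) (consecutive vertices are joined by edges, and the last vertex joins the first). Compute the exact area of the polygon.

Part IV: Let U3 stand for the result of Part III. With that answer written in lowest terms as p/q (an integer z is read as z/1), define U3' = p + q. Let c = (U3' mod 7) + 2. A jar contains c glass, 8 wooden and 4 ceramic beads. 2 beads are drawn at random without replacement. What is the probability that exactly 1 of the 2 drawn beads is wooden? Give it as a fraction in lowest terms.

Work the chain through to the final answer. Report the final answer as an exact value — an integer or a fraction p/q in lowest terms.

Part I: cross terms: (-14*-22 - 27*-30)=1118, (27*0 - 24*-22)=528, (24*-30 - -14*0)=-720; twice the area = |926| = 926; area = 463; boundary points = 1 + 1 + 2 = 4; strictly interior points = area - boundary/2 + 1 = 462; answer 462
Part II: U1 = 462; d = 10164; 10164 = 2^2 * 3 * 7 * 11^2; number of divisors = (2+1) * (1+1) * (1+1) * (2+1) = 36; answer 36
Part III: U2 = 36; r = 0; cross terms: (-31*0 - 19*-35)=665, (19*-3 - 16*0)=-57, (16*-1 - 31*-3)=77, (31*36 - -28*-1)=1088, (-28*36 - -31*36)=108, (-31*-35 - -31*36)=2201; twice the area = |4082| = 4082; area = 2041; answer 2041
Part IV: U3 = 2041; threaded value p + q = 2042; c = 7; total draws C(19,2) = 171; favorable C(8,1)*C(11,1) = 88; P = 88/171; answer 88/171

88/171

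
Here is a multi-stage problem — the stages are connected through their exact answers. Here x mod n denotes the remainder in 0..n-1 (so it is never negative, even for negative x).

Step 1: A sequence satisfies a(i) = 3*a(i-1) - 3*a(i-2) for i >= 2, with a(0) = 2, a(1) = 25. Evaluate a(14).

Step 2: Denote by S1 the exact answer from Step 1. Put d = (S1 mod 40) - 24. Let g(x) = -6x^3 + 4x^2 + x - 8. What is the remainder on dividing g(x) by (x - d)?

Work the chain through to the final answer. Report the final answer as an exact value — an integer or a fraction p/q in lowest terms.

Step 1: a(2) = 3*(25) - 3*(2) = 69; iterating: a(2)=69, a(3)=132, a(4)=189, a(5)=171, a(6)=-54, a(7)=-675, a(8)=-1863, a(9)=-3564, a(10)=-5103, a(11)=-4617, a(12)=1458, a(13)=18225, a(14)=50301; answer 50301
Step 2: S1 = 50301; d = -3; remainder = value at the root: -6*(-3)^3 + 4*(-3)^2 + 1*(-3)^1 - 8 = (162) + (36) + (-3) + (-8) = 187; answer 187

187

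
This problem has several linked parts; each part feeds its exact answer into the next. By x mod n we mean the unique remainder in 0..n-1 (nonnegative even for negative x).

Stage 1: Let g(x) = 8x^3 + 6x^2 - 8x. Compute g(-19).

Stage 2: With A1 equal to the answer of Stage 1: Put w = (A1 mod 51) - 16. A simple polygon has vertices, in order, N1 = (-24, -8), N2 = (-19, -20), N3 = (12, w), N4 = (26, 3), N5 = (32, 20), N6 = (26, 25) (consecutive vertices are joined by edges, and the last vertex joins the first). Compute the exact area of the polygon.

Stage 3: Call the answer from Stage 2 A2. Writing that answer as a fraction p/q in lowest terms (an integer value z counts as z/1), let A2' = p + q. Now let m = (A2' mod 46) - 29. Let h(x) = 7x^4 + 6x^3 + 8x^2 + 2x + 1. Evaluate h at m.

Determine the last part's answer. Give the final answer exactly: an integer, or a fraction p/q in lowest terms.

Stage 1: 8*(-19)^3 + 6*(-19)^2 - 8*(-19)^1 = (-54872) + (2166) + (152) = -52554; answer -52554
Stage 2: A1 = -52554; w = 11; cross terms: (-24*-20 - -19*-8)=328, (-19*11 - 12*-20)=31, (12*3 - 26*11)=-250, (26*20 - 32*3)=424, (32*25 - 26*20)=280, (26*-8 - -24*25)=392; twice the area = |1205| = 1205; area = 1205/2; answer 1205/2
Stage 3: A2 = 1205/2; threaded value p + q = 1207; m = -18; 7*(-18)^4 + 6*(-18)^3 + 8*(-18)^2 + 2*(-18)^1 + 1 = (734832) + (-34992) + (2592) + (-36) + (1) = 702397; answer 702397

702397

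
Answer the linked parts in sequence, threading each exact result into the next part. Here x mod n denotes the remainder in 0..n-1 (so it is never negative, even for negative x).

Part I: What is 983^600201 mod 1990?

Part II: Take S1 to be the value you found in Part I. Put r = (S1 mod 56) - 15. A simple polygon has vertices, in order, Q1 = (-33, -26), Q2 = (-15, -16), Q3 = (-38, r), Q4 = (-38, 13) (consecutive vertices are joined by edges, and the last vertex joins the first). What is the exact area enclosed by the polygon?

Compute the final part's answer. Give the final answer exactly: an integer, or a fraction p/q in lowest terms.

1143/2

Part I: squarings mod 1990: 983^1=983, 983^2=1139, 983^4=1831, 983^8=1401, 983^16=661, 983^32=1111, 983^64=521, 983^128=801, 983^256=821, 983^512=1421, 983^1024=1381, 983^2048=741, 983^4096=1831, 983^8192=1401, 983^16384=661, 983^32768=1111, 983^65536=521, 983^131072=801, 983^262144=821, 983^524288=1421; 983^600201 = 983^1 * 983^8 * 983^128 * 983^2048 * 983^8192 * 983^65536 * 983^524288 = 1333 (mod 1990); answer 1333
Part II: S1 = 1333; r = 30; cross terms: (-33*-16 - -15*-26)=138, (-15*30 - -38*-16)=-1058, (-38*13 - -38*30)=646, (-38*-26 - -33*13)=1417; twice the area = |1143| = 1143; area = 1143/2; answer 1143/2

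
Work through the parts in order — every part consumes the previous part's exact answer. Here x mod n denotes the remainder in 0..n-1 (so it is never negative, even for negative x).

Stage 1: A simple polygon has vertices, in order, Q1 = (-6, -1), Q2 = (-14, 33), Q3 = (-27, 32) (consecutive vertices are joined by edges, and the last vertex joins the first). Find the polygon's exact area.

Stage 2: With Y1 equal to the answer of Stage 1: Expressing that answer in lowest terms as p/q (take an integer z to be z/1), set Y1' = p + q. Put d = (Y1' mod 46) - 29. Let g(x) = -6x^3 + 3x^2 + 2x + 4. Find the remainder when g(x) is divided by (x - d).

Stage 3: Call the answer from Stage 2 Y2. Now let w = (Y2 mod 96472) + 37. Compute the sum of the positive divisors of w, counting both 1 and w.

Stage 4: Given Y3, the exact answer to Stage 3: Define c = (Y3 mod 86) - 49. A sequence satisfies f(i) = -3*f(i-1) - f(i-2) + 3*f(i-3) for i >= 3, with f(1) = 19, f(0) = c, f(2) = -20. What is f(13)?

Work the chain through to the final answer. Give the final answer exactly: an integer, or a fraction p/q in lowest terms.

-64883

Stage 1: cross terms: (-6*33 - -14*-1)=-212, (-14*32 - -27*33)=443, (-27*-1 - -6*32)=219; twice the area = |450| = 450; area = 225; answer 225
Stage 2: Y1 = 225; threaded value p + q = 226; d = 13; remainder = value at the root: -6*(13)^3 + 3*(13)^2 + 2*(13)^1 + 4 = (-13182) + (507) + (26) + (4) = -12645; answer -12645
Stage 3: Y2 = -12645; w = 83864; 83864 = 2^3 * 11 * 953; sigma = (1 + 2 + 4 + 8) * (1 + 11) * (1 + 953) = 15 * 12 * 954 = 171720; answer 171720
Stage 4: Y3 = 171720; c = 15; f(3) = -3*(-20) - 1*(19) + 3*(15) = 86; iterating: f(3)=86, f(4)=-181, f(5)=397, f(6)=-752, f(7)=1316, f(8)=-2005, f(9)=2443, f(10)=-1376, f(11)=-4330, f(12)=21695, f(13)=-64883; answer -64883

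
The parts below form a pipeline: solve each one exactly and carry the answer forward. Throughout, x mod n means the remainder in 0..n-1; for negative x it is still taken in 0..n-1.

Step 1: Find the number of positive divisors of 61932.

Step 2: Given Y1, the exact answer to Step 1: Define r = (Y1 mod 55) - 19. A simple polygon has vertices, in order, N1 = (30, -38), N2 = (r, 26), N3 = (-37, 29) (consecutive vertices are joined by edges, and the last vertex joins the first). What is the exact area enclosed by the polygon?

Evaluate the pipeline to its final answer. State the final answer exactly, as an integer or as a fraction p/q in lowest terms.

Step 1: 61932 = 2^2 * 3 * 13 * 397; number of divisors = (2+1) * (1+1) * (1+1) * (1+1) = 24; answer 24
Step 2: Y1 = 24; r = 5; cross terms: (30*26 - 5*-38)=970, (5*29 - -37*26)=1107, (-37*-38 - 30*29)=536; twice the area = |2613| = 2613; area = 2613/2; answer 2613/2

2613/2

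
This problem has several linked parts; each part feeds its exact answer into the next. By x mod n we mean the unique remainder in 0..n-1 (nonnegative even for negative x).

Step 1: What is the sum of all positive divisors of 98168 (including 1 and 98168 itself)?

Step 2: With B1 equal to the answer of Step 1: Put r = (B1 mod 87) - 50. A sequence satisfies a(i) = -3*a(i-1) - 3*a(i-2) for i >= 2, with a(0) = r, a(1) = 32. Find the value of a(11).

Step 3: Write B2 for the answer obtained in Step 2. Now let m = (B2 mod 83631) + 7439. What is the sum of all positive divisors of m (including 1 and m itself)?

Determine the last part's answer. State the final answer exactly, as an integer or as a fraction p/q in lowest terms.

31104

Step 1: 98168 = 2^3 * 7 * 1753; sigma = (1 + 2 + 4 + 8) * (1 + 7) * (1 + 1753) = 15 * 8 * 1754 = 210480; answer 210480
Step 2: B1 = 210480; r = -23; a(2) = -3*(32) - 3*(-23) = -27; iterating: a(2)=-27, a(3)=-15, a(4)=126, a(5)=-333, a(6)=621, a(7)=-864, a(8)=729, a(9)=405, a(10)=-3402, a(11)=8991; answer 8991
Step 3: B2 = 8991; m = 16430; 16430 = 2 * 5 * 31 * 53; sigma = (1 + 2) * (1 + 5) * (1 + 31) * (1 + 53) = 3 * 6 * 32 * 54 = 31104; answer 31104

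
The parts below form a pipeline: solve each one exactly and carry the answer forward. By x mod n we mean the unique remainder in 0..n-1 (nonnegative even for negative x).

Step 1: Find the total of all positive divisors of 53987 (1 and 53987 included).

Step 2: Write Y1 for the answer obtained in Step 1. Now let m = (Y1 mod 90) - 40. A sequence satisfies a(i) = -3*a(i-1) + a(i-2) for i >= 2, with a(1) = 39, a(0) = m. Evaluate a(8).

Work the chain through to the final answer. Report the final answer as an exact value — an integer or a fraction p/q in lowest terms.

Step 1: 53987 is prime, so its only divisors are 1 and 53987; sigma = 1 + 53987 = 53988; answer 53988
Step 2: Y1 = 53988; m = 38; a(2) = -3*(39) + 1*(38) = -79; iterating: a(2)=-79, a(3)=276, a(4)=-907, a(5)=2997, a(6)=-9898, a(7)=32691, a(8)=-107971; answer -107971

-107971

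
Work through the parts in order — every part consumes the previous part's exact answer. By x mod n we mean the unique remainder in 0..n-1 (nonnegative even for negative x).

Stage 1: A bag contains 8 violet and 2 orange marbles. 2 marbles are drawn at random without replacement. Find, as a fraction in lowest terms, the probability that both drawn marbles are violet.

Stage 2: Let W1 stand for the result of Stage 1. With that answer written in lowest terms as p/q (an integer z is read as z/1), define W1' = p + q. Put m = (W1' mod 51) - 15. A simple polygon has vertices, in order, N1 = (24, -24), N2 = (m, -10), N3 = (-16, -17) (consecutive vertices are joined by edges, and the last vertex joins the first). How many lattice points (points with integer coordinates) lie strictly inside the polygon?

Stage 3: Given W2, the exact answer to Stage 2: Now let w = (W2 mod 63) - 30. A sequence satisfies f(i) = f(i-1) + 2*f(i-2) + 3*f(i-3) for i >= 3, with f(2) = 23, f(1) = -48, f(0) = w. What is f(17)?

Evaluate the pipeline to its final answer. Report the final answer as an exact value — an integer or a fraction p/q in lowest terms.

-9945338

Stage 1: total draws C(10,2) = 45; favorable C(8,2) = 28; P = 28/45; answer 28/45
Stage 2: W1 = 28/45; threaded value p + q = 73; m = 7; cross terms: (24*-10 - 7*-24)=-72, (7*-17 - -16*-10)=-279, (-16*-24 - 24*-17)=792; twice the area = |441| = 441; area = 441/2; boundary points = 1 + 1 + 1 = 3; strictly interior points = area - boundary/2 + 1 = 220; answer 220
Stage 3: W2 = 220; w = 1; f(3) = 1*(23) + 2*(-48) + 3*(1) = -70; iterating: f(3)=-70, f(4)=-168, f(5)=-239, f(6)=-785, f(7)=-1767, f(8)=-4054, f(9)=-9943, f(10)=-23352, f(11)=-55400, f(12)=-131933, f(13)=-312789, f(14)=-742855, f(15)=-1764232, f(16)=-4188309, f(17)=-9945338; answer -9945338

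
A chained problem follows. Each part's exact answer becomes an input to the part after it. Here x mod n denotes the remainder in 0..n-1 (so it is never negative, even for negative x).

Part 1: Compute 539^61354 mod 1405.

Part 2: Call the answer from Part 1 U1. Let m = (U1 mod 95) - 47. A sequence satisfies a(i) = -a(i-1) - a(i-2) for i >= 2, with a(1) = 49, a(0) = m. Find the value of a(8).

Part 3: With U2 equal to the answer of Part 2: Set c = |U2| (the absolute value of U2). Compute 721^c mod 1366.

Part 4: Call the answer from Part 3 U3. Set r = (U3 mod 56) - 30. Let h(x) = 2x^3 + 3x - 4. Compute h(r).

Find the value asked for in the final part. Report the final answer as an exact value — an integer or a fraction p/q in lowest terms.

-24407

Part 1: squarings mod 1405: 539^1=539, 539^2=1091, 539^4=246, 539^8=101, 539^16=366, 539^32=481, 539^64=941, 539^128=331, 539^256=1376, 539^512=841, 539^1024=566, 539^2048=16, 539^4096=256, 539^8192=906, 539^16384=316, 539^32768=101; 539^61354 = 539^2 * 539^8 * 539^32 * 539^128 * 539^256 * 539^512 * 539^1024 * 539^2048 * 539^8192 * 539^16384 * 539^32768 = 706 (mod 1405); answer 706
Part 2: U1 = 706; m = -6; a(2) = -1*(49) - 1*(-6) = -43; iterating: a(2)=-43, a(3)=-6, a(4)=49, a(5)=-43, a(6)=-6, a(7)=49, a(8)=-43; answer -43
Part 3: U2 = -43; c = 43; squarings mod 1366: 721^1=721, 721^2=761, 721^4=1303, 721^8=1237, 721^16=249, 721^32=531; 721^43 = 721^1 * 721^2 * 721^8 * 721^32 = 959 (mod 1366); answer 959
Part 4: U3 = 959; r = -23; 2*(-23)^3 + 3*(-23)^1 - 4 = (-24334) + (-69) + (-4) = -24407; answer -24407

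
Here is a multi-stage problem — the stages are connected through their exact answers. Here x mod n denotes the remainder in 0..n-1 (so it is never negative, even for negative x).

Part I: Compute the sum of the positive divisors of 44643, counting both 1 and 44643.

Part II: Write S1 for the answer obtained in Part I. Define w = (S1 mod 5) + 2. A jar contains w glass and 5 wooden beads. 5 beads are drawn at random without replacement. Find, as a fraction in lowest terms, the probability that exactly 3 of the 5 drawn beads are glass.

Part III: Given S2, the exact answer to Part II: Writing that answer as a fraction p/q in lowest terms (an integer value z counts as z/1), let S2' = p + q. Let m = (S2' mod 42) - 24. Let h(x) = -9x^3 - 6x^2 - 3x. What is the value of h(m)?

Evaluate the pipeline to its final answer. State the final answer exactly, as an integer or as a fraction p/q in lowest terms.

Part I: 44643 = 3 * 23 * 647; sigma = (1 + 3) * (1 + 23) * (1 + 647) = 4 * 24 * 648 = 62208; answer 62208
Part II: S1 = 62208; w = 5; total draws C(10,5) = 252; favorable C(5,3)*C(5,2) = 100; P = 25/63; answer 25/63
Part III: S2 = 25/63; threaded value p + q = 88; m = -20; -9*(-20)^3 - 6*(-20)^2 - 3*(-20)^1 = (72000) + (-2400) + (60) = 69660; answer 69660

69660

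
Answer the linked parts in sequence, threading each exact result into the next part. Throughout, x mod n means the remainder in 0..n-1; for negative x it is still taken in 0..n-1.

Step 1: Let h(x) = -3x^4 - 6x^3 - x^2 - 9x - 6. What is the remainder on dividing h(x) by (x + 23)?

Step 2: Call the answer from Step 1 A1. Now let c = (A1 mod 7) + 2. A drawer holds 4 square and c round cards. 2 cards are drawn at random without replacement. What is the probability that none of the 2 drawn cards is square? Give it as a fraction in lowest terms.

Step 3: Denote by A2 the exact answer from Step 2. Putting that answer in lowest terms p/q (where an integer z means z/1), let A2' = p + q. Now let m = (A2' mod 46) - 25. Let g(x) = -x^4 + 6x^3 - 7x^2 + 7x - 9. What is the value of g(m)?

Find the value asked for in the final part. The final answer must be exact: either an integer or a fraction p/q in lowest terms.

Step 1: remainder = value at the root: -3*(-23)^4 - 6*(-23)^3 - 1*(-23)^2 - 9*(-23)^1 - 6 = (-839523) + (73002) + (-529) + (207) + (-6) = -766849; answer -766849
Step 2: A1 = -766849; c = 3; total draws C(7,2) = 21; favorable C(3,2) = 3; P = 1/7; answer 1/7
Step 3: A2 = 1/7; threaded value p + q = 8; m = -17; -1*(-17)^4 + 6*(-17)^3 - 7*(-17)^2 + 7*(-17)^1 - 9 = (-83521) + (-29478) + (-2023) + (-119) + (-9) = -115150; answer -115150

-115150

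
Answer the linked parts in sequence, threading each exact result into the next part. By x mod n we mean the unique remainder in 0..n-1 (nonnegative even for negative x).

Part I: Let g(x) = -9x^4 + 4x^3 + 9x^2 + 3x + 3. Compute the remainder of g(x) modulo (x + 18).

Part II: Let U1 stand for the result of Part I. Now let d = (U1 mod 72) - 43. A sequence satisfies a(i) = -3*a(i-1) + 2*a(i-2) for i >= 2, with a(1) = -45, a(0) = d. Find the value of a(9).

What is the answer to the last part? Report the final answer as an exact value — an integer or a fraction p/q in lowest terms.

Part I: remainder = value at the root: -9*(-18)^4 + 4*(-18)^3 + 9*(-18)^2 + 3*(-18)^1 + 3 = (-944784) + (-23328) + (2916) + (-54) + (3) = -965247; answer -965247
Part II: U1 = -965247; d = 14; a(2) = -3*(-45) + 2*(14) = 163; iterating: a(2)=163, a(3)=-579, a(4)=2063, a(5)=-7347, a(6)=26167, a(7)=-93195, a(8)=331919, a(9)=-1182147; answer -1182147

-1182147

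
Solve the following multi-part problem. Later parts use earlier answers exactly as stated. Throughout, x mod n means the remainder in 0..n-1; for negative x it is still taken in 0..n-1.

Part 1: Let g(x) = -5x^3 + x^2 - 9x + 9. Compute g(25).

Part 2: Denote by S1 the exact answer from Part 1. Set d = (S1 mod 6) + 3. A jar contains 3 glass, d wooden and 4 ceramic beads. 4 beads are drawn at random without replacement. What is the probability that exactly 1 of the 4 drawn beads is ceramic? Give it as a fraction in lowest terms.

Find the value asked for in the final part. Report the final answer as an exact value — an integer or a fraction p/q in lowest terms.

Part 1: -5*(25)^3 + 1*(25)^2 - 9*(25)^1 + 9 = (-78125) + (625) + (-225) + (9) = -77716; answer -77716
Part 2: S1 = -77716; d = 5; total draws C(12,4) = 495; favorable C(4,1)*C(8,3) = 224; P = 224/495; answer 224/495

224/495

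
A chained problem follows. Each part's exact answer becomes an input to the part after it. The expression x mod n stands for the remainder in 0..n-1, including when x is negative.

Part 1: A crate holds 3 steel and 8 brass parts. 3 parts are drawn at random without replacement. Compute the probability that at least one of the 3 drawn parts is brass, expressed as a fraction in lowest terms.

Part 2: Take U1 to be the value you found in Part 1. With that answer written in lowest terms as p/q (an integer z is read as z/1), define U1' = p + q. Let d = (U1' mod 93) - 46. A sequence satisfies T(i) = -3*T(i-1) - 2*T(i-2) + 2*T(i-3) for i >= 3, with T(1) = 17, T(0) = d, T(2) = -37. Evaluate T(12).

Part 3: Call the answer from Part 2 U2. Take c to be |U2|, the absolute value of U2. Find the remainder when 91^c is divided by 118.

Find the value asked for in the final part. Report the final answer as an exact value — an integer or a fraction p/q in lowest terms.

37

Part 1: total draws C(11,3) = 165; complement C(3,3) = 1; favorable 165 - 1 = 164; P = 164/165; answer 164/165
Part 2: U1 = 164/165; threaded value p + q = 329; d = 4; T(3) = -3*(-37) - 2*(17) + 2*(4) = 85; iterating: T(3)=85, T(4)=-147, T(5)=197, T(6)=-127, T(7)=-307, T(8)=1569, T(9)=-4347, T(10)=9289, T(11)=-16035, T(12)=20833; answer 20833
Part 3: U2 = 20833; c = 20833; squarings mod 118: 91^1=91, 91^2=21, 91^4=87, 91^8=17, 91^16=53, 91^32=95, 91^64=57, 91^128=63, 91^256=75, 91^512=79, 91^1024=105, 91^2048=51, 91^4096=5, 91^8192=25, 91^16384=35; 91^20833 = 91^1 * 91^32 * 91^64 * 91^256 * 91^4096 * 91^16384 = 37 (mod 118); answer 37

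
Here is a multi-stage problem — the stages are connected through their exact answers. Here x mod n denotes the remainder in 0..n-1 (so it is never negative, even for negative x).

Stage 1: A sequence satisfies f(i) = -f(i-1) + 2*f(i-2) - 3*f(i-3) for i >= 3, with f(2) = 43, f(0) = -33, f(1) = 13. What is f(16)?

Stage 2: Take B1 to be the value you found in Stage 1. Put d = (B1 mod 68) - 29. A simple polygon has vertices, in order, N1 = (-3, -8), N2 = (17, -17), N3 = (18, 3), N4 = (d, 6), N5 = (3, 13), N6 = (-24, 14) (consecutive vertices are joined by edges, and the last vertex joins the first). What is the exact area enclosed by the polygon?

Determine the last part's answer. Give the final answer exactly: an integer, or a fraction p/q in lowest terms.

701

Stage 1: f(3) = -1*(43) + 2*(13) - 3*(-33) = 82; iterating: f(3)=82, f(4)=-35, f(5)=70, f(6)=-386, f(7)=631, f(8)=-1613, f(9)=4033, f(10)=-9152, f(11)=22057, f(12)=-52460, f(13)=124030, f(14)=-295121, f(15)=700561, f(16)=-1662893; answer -1662893
Stage 2: B1 = -1662893; d = 18; cross terms: (-3*-17 - 17*-8)=187, (17*3 - 18*-17)=357, (18*6 - 18*3)=54, (18*13 - 3*6)=216, (3*14 - -24*13)=354, (-24*-8 - -3*14)=234; twice the area = |1402| = 1402; area = 701; answer 701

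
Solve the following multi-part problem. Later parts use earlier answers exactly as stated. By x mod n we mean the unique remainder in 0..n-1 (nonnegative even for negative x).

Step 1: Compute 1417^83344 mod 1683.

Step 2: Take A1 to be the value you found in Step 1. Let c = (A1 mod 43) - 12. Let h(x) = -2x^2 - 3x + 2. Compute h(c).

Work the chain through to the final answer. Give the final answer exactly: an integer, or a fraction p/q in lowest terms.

-1888

Step 1: squarings mod 1683: 1417^1=1417, 1417^2=70, 1417^4=1534, 1417^8=322, 1417^16=1021, 1417^32=664, 1417^64=1633, 1417^128=817, 1417^256=1021, 1417^512=664, 1417^1024=1633, 1417^2048=817, 1417^4096=1021, 1417^8192=664, 1417^16384=1633, 1417^32768=817, 1417^65536=1021; 1417^83344 = 1417^16 * 1417^128 * 1417^256 * 1417^1024 * 1417^16384 * 1417^65536 = 1633 (mod 1683); answer 1633
Step 2: A1 = 1633; c = 30; -2*(30)^2 - 3*(30)^1 + 2 = (-1800) + (-90) + (2) = -1888; answer -1888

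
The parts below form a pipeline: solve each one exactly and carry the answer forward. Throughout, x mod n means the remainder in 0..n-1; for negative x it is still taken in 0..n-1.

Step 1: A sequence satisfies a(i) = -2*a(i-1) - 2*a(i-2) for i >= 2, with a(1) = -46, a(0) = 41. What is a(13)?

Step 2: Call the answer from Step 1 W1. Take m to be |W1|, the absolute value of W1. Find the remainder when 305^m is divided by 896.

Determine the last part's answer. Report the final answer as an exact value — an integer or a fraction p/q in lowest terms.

Step 1: a(2) = -2*(-46) - 2*(41) = 10; iterating: a(2)=10, a(3)=72, a(4)=-164, a(5)=184, a(6)=-40, a(7)=-288, a(8)=656, a(9)=-736, a(10)=160, a(11)=1152, a(12)=-2624, a(13)=2944; answer 2944
Step 2: W1 = 2944; m = 2944; squarings mod 896: 305^1=305, 305^2=737, 305^4=193, 305^8=513, 305^16=641, 305^32=513, 305^64=641, 305^128=513, 305^256=641, 305^512=513, 305^1024=641, 305^2048=513; 305^2944 = 305^128 * 305^256 * 305^512 * 305^2048 = 641 (mod 896); answer 641

641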